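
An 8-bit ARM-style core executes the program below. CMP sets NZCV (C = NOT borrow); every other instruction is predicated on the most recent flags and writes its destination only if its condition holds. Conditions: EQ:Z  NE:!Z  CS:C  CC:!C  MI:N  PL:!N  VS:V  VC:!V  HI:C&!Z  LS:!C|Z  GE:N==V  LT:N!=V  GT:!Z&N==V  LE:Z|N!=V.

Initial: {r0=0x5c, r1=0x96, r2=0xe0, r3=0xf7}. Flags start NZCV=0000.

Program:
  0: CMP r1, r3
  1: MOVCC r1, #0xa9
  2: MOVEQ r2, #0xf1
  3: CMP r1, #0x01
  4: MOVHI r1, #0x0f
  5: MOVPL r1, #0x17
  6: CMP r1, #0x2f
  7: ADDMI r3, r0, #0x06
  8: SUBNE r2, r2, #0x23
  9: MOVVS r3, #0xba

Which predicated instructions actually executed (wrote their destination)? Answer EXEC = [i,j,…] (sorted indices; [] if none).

0: ✓ CMP  NZCV=1000
1: ✓ MOVCC  r1←0xa9
2: · MOVEQ
3: ✓ CMP  NZCV=1010
4: ✓ MOVHI  r1←0x0f
5: · MOVPL
6: ✓ CMP  NZCV=1000
7: ✓ ADDMI  r3←0x62
8: ✓ SUBNE  r2←0xbd
9: · MOVVS

EXEC = [1,4,7,8]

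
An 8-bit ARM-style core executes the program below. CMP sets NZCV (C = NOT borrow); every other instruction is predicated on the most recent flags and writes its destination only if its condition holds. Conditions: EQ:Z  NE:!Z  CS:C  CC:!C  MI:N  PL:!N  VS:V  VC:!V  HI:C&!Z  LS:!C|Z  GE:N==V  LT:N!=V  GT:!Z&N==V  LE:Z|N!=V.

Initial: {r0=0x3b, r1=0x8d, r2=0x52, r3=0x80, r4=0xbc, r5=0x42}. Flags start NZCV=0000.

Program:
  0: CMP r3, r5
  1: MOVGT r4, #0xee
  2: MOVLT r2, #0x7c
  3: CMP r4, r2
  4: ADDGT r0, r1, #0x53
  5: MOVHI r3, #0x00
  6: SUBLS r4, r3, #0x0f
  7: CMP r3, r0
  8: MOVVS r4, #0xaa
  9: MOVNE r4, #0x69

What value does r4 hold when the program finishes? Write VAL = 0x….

VAL = 0x69

[0] flags=0011 → (cmp)
[1] flags=0011 GT?F → skip
[2] flags=0011 LT?T → r2=0x7c
[3] flags=0011 → (cmp)
[4] flags=0011 GT?F → skip
[5] flags=0011 HI?T → r3=0x00
[6] flags=0011 LS?F → skip
[7] flags=1000 → (cmp)
[8] flags=1000 VS?F → skip
[9] flags=1000 NE?T → r4=0x69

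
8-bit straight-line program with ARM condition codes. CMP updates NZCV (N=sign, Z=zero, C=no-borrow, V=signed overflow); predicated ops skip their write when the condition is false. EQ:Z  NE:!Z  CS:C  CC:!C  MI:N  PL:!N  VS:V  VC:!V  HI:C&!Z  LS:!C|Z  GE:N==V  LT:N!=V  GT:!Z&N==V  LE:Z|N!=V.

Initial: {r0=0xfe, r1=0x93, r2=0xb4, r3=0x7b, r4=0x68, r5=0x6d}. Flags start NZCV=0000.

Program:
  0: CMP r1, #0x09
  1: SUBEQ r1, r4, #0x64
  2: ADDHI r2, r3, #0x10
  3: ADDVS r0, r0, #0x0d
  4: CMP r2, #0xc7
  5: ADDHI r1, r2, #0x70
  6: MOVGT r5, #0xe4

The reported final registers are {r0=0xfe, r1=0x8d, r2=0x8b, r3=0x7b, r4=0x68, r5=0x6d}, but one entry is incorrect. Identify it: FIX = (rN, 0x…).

FIX = (r1, 0x93)

[0] flags=1010 → (cmp)
[1] flags=1010 EQ?F → skip
[2] flags=1010 HI?T → r2=0x8b
[3] flags=1010 VS?F → skip
[4] flags=1000 → (cmp)
[5] flags=1000 HI?F → skip
[6] flags=1000 GT?F → skip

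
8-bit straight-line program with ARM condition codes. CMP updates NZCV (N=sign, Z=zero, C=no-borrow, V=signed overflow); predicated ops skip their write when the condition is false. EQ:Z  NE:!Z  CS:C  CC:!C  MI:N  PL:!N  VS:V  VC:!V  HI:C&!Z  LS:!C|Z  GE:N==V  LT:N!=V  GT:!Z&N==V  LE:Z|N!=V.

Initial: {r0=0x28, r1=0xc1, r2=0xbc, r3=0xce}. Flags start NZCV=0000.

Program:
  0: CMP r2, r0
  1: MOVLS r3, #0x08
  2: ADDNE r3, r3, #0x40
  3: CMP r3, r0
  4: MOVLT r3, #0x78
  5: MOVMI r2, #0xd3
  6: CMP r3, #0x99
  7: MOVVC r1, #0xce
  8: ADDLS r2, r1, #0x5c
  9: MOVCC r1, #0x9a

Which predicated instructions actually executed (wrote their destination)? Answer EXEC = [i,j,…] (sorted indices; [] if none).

EXEC = [2,4,5,8,9]

0: ✓ CMP  NZCV=1010
1: · MOVLS
2: ✓ ADDNE  r3←0x0e
3: ✓ CMP  NZCV=1000
4: ✓ MOVLT  r3←0x78
5: ✓ MOVMI  r2←0xd3
6: ✓ CMP  NZCV=1001
7: · MOVVC
8: ✓ ADDLS  r2←0x1d
9: ✓ MOVCC  r1←0x9a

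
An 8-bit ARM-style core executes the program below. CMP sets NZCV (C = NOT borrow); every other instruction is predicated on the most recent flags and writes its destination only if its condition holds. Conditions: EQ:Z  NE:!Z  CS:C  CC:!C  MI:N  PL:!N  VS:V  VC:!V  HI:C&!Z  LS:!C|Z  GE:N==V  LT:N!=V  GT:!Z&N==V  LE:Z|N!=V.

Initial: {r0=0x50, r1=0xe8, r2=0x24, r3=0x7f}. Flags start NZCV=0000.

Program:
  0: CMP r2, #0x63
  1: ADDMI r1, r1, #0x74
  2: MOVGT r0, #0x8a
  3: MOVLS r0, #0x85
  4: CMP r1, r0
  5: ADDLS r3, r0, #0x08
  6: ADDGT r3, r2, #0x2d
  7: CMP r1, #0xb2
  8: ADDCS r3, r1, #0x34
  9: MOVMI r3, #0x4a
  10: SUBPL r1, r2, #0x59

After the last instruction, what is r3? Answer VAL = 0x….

0: ✓ CMP  NZCV=1000
1: ✓ ADDMI  r1←0x5c
2: · MOVGT
3: ✓ MOVLS  r0←0x85
4: ✓ CMP  NZCV=1001
5: ✓ ADDLS  r3←0x8d
6: ✓ ADDGT  r3←0x51
7: ✓ CMP  NZCV=1001
8: · ADDCS
9: ✓ MOVMI  r3←0x4a
10: · SUBPL

VAL = 0x4a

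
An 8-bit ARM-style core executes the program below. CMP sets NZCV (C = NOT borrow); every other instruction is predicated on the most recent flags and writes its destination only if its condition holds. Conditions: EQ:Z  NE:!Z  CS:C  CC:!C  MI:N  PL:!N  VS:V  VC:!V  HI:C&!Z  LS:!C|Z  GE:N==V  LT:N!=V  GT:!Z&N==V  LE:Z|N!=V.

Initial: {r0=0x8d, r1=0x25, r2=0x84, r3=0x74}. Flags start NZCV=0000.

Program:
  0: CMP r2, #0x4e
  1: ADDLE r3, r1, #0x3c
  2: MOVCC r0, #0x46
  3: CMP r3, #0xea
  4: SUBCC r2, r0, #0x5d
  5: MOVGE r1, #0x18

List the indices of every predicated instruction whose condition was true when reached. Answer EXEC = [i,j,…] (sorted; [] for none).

EXEC = [1,4,5]

[0] flags=0011 → (cmp)
[1] flags=0011 LE?T → r3=0x61
[2] flags=0011 CC?F → skip
[3] flags=0000 → (cmp)
[4] flags=0000 CC?T → r2=0x30
[5] flags=0000 GE?T → r1=0x18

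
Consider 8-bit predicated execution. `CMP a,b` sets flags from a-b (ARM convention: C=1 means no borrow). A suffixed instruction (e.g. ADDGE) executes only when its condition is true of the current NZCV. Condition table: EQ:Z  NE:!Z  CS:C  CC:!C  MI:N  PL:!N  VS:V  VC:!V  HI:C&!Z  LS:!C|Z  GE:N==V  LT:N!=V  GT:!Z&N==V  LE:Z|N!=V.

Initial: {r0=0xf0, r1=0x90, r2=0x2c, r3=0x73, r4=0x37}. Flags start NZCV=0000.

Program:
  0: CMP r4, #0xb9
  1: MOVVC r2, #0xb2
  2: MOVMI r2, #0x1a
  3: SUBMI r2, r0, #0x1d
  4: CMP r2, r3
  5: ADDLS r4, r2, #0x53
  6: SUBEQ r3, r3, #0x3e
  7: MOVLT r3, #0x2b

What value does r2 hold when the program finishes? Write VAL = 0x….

VAL = 0xb2

0: ✓ CMP  NZCV=0000
1: ✓ MOVVC  r2←0xb2
2: · MOVMI
3: · SUBMI
4: ✓ CMP  NZCV=0011
5: · ADDLS
6: · SUBEQ
7: ✓ MOVLT  r3←0x2b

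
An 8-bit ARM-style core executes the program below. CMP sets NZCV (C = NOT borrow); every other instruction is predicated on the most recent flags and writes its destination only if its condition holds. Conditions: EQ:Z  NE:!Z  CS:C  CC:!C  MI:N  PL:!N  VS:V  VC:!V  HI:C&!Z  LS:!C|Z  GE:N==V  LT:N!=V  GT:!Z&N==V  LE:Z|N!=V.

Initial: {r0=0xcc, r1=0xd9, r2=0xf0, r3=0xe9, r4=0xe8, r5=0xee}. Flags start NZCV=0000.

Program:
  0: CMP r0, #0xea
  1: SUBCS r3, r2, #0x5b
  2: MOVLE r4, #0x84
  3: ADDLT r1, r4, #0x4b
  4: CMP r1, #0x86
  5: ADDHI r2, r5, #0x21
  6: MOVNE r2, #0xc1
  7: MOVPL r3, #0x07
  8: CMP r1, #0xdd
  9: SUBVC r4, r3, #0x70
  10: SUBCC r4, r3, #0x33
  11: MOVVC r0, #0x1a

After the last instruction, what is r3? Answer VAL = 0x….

VAL = 0x07

[0] flags=1000 → (cmp)
[1] flags=1000 CS?F → skip
[2] flags=1000 LE?T → r4=0x84
[3] flags=1000 LT?T → r1=0xcf
[4] flags=0010 → (cmp)
[5] flags=0010 HI?T → r2=0x0f
[6] flags=0010 NE?T → r2=0xc1
[7] flags=0010 PL?T → r3=0x07
[8] flags=1000 → (cmp)
[9] flags=1000 VC?T → r4=0x97
[10] flags=1000 CC?T → r4=0xd4
[11] flags=1000 VC?T → r0=0x1a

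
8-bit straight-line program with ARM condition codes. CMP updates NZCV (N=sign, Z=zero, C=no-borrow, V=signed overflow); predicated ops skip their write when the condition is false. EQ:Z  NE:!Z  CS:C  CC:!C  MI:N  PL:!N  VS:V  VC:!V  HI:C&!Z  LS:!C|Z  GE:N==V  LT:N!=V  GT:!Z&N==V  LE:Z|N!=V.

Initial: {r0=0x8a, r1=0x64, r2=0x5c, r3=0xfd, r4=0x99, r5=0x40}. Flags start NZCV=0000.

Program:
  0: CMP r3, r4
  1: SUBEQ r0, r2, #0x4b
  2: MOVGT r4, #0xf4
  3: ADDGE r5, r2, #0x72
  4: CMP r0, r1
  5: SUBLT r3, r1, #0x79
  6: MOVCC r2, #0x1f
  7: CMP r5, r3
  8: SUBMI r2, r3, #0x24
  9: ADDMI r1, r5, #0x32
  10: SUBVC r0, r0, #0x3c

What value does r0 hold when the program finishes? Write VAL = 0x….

VAL = 0x4e

0: ✓ CMP  NZCV=0010
1: · SUBEQ
2: ✓ MOVGT  r4←0xf4
3: ✓ ADDGE  r5←0xce
4: ✓ CMP  NZCV=0011
5: ✓ SUBLT  r3←0xeb
6: · MOVCC
7: ✓ CMP  NZCV=1000
8: ✓ SUBMI  r2←0xc7
9: ✓ ADDMI  r1←0x00
10: ✓ SUBVC  r0←0x4e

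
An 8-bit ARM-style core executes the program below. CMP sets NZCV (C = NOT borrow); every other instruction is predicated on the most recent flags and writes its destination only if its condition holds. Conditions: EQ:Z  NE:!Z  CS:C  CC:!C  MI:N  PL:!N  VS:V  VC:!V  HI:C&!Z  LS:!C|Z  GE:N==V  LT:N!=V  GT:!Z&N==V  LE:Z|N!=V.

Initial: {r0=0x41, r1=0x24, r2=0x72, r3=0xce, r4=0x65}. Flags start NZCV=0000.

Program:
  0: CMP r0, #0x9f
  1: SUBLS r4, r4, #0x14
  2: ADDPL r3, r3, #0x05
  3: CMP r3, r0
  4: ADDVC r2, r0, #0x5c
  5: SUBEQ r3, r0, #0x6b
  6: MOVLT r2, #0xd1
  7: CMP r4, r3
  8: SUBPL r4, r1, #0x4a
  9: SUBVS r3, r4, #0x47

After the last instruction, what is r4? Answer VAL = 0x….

[0] flags=1001 → (cmp)
[1] flags=1001 LS?T → r4=0x51
[2] flags=1001 PL?F → skip
[3] flags=1010 → (cmp)
[4] flags=1010 VC?T → r2=0x9d
[5] flags=1010 EQ?F → skip
[6] flags=1010 LT?T → r2=0xd1
[7] flags=1001 → (cmp)
[8] flags=1001 PL?F → skip
[9] flags=1001 VS?T → r3=0x0a

VAL = 0x51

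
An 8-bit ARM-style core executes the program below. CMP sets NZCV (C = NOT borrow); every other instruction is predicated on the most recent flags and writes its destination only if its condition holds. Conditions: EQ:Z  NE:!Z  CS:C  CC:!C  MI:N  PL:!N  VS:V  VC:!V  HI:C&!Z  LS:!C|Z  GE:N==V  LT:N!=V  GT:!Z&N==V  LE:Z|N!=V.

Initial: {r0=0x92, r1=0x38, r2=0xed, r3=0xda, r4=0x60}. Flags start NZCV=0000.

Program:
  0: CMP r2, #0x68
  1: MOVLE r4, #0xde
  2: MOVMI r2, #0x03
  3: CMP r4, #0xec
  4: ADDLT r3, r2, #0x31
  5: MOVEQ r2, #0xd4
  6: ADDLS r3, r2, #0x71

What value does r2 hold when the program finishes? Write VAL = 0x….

VAL = 0x03

0: ✓ CMP  NZCV=1010
1: ✓ MOVLE  r4←0xde
2: ✓ MOVMI  r2←0x03
3: ✓ CMP  NZCV=1000
4: ✓ ADDLT  r3←0x34
5: · MOVEQ
6: ✓ ADDLS  r3←0x74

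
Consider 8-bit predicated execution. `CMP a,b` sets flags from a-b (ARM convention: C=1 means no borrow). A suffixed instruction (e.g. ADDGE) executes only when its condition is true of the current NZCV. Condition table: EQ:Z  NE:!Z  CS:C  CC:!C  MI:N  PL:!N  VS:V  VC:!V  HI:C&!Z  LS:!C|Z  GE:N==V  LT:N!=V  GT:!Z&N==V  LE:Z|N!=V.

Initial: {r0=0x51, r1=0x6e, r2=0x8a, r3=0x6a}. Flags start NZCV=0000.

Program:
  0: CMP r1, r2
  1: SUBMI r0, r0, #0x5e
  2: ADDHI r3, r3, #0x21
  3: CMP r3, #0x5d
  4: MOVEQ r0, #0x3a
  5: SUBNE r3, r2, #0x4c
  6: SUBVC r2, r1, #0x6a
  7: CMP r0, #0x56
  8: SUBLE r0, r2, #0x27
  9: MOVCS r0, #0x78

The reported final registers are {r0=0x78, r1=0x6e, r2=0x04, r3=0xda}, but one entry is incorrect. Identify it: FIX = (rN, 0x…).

[0] flags=1001 → (cmp)
[1] flags=1001 MI?T → r0=0xf3
[2] flags=1001 HI?F → skip
[3] flags=0010 → (cmp)
[4] flags=0010 EQ?F → skip
[5] flags=0010 NE?T → r3=0x3e
[6] flags=0010 VC?T → r2=0x04
[7] flags=1010 → (cmp)
[8] flags=1010 LE?T → r0=0xdd
[9] flags=1010 CS?T → r0=0x78

FIX = (r3, 0x3e)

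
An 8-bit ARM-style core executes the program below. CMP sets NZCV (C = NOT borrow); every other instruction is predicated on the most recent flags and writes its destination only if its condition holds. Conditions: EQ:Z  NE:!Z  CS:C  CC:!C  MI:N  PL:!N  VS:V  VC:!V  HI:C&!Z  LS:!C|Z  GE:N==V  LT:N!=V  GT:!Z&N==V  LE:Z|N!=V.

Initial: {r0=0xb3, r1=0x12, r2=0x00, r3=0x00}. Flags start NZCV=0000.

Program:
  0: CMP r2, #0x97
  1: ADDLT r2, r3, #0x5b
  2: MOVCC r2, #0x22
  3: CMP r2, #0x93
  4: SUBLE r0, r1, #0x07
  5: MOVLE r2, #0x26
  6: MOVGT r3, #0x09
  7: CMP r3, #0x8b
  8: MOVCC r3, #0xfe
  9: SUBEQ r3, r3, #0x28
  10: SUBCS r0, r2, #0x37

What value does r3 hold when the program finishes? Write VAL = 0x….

VAL = 0xfe

[0] flags=0000 → (cmp)
[1] flags=0000 LT?F → skip
[2] flags=0000 CC?T → r2=0x22
[3] flags=1001 → (cmp)
[4] flags=1001 LE?F → skip
[5] flags=1001 LE?F → skip
[6] flags=1001 GT?T → r3=0x09
[7] flags=0000 → (cmp)
[8] flags=0000 CC?T → r3=0xfe
[9] flags=0000 EQ?F → skip
[10] flags=0000 CS?F → skip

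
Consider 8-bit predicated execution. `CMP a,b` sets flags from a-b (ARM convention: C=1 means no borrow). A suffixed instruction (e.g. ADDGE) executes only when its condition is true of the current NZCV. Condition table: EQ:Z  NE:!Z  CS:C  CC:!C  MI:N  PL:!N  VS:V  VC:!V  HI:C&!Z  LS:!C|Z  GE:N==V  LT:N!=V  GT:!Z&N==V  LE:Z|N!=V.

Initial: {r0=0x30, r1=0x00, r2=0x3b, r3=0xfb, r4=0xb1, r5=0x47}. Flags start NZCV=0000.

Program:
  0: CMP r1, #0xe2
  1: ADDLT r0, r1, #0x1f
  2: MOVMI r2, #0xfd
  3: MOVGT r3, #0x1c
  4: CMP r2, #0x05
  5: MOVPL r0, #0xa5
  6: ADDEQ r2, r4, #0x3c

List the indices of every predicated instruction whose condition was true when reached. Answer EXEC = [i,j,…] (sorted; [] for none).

EXEC = [3,5]

[0] flags=0000 → (cmp)
[1] flags=0000 LT?F → skip
[2] flags=0000 MI?F → skip
[3] flags=0000 GT?T → r3=0x1c
[4] flags=0010 → (cmp)
[5] flags=0010 PL?T → r0=0xa5
[6] flags=0010 EQ?F → skip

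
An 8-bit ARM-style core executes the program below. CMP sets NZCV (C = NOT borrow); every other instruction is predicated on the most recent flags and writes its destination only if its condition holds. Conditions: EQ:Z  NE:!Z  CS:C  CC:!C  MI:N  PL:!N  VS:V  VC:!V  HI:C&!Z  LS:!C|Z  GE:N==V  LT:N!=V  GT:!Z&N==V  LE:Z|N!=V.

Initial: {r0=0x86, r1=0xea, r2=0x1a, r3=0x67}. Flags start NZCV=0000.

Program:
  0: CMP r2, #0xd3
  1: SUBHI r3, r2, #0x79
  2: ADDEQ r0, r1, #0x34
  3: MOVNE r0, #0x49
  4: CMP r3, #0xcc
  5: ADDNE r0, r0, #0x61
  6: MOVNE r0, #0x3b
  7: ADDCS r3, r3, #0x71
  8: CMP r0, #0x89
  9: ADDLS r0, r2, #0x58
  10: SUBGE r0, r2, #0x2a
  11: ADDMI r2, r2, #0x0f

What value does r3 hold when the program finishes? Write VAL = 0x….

[0] flags=0000 → (cmp)
[1] flags=0000 HI?F → skip
[2] flags=0000 EQ?F → skip
[3] flags=0000 NE?T → r0=0x49
[4] flags=1001 → (cmp)
[5] flags=1001 NE?T → r0=0xaa
[6] flags=1001 NE?T → r0=0x3b
[7] flags=1001 CS?F → skip
[8] flags=1001 → (cmp)
[9] flags=1001 LS?T → r0=0x72
[10] flags=1001 GE?T → r0=0xf0
[11] flags=1001 MI?T → r2=0x29

VAL = 0x67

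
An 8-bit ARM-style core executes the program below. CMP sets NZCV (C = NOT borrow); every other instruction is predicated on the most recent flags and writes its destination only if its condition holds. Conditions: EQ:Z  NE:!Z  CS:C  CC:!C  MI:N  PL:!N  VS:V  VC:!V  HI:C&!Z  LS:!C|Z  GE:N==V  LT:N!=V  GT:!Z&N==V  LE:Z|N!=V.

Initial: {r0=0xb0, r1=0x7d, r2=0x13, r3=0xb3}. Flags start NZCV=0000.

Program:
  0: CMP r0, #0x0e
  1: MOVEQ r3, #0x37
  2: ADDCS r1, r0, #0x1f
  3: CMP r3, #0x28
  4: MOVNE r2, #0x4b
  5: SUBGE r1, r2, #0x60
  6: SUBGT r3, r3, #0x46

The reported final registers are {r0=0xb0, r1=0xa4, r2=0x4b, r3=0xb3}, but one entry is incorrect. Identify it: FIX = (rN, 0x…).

[0] flags=1010 → (cmp)
[1] flags=1010 EQ?F → skip
[2] flags=1010 CS?T → r1=0xcf
[3] flags=1010 → (cmp)
[4] flags=1010 NE?T → r2=0x4b
[5] flags=1010 GE?F → skip
[6] flags=1010 GT?F → skip

FIX = (r1, 0xcf)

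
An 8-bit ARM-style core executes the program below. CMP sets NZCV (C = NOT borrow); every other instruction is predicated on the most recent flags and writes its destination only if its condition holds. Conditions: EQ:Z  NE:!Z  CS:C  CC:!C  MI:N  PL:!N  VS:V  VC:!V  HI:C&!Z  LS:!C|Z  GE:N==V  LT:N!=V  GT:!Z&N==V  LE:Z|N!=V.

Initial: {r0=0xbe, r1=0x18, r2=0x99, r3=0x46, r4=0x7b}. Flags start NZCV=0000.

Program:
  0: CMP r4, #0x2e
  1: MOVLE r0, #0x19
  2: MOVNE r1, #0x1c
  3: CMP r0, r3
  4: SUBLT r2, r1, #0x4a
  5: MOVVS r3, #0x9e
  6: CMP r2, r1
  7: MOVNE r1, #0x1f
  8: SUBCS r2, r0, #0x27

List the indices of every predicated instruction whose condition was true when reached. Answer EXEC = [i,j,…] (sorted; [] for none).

EXEC = [2,4,5,7,8]

0: ✓ CMP  NZCV=0010
1: · MOVLE
2: ✓ MOVNE  r1←0x1c
3: ✓ CMP  NZCV=0011
4: ✓ SUBLT  r2←0xd2
5: ✓ MOVVS  r3←0x9e
6: ✓ CMP  NZCV=1010
7: ✓ MOVNE  r1←0x1f
8: ✓ SUBCS  r2←0x97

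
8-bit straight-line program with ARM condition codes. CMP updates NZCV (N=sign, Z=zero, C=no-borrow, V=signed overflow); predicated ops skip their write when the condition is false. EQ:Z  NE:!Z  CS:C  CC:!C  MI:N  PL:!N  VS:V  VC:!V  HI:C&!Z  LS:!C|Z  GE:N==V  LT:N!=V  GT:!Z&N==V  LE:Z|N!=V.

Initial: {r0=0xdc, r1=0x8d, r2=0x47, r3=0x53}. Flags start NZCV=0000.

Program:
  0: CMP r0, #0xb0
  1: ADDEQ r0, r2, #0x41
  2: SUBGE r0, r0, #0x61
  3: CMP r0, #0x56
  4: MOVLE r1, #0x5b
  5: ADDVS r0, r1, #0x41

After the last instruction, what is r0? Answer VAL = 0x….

VAL = 0x7b

[0] flags=0010 → (cmp)
[1] flags=0010 EQ?F → skip
[2] flags=0010 GE?T → r0=0x7b
[3] flags=0010 → (cmp)
[4] flags=0010 LE?F → skip
[5] flags=0010 VS?F → skip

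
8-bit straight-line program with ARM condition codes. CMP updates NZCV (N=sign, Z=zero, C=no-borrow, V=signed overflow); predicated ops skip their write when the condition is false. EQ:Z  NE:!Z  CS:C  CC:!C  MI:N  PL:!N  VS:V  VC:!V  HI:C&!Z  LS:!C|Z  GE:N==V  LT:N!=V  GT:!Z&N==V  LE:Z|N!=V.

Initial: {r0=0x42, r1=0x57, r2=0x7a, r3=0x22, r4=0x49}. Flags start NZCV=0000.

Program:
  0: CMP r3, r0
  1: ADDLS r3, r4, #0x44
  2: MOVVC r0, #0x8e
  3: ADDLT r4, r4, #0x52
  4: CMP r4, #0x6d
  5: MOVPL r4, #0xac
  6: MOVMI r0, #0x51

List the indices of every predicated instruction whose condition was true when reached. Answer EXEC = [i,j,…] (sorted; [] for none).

0: ✓ CMP  NZCV=1000
1: ✓ ADDLS  r3←0x8d
2: ✓ MOVVC  r0←0x8e
3: ✓ ADDLT  r4←0x9b
4: ✓ CMP  NZCV=0011
5: ✓ MOVPL  r4←0xac
6: · MOVMI

EXEC = [1,2,3,5]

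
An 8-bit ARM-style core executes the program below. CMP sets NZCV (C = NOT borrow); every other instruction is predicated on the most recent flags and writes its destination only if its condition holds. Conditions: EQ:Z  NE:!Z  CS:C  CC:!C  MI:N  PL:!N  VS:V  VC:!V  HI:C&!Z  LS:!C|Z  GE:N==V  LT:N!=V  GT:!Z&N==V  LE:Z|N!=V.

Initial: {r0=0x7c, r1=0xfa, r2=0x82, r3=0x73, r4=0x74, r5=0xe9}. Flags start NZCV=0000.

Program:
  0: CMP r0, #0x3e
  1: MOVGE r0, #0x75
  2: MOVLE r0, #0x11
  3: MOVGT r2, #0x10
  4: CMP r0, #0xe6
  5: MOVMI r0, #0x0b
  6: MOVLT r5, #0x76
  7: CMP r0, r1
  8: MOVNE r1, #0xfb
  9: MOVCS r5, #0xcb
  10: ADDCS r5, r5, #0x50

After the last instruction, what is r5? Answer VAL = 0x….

[0] flags=0010 → (cmp)
[1] flags=0010 GE?T → r0=0x75
[2] flags=0010 LE?F → skip
[3] flags=0010 GT?T → r2=0x10
[4] flags=1001 → (cmp)
[5] flags=1001 MI?T → r0=0x0b
[6] flags=1001 LT?F → skip
[7] flags=0000 → (cmp)
[8] flags=0000 NE?T → r1=0xfb
[9] flags=0000 CS?F → skip
[10] flags=0000 CS?F → skip

VAL = 0xe9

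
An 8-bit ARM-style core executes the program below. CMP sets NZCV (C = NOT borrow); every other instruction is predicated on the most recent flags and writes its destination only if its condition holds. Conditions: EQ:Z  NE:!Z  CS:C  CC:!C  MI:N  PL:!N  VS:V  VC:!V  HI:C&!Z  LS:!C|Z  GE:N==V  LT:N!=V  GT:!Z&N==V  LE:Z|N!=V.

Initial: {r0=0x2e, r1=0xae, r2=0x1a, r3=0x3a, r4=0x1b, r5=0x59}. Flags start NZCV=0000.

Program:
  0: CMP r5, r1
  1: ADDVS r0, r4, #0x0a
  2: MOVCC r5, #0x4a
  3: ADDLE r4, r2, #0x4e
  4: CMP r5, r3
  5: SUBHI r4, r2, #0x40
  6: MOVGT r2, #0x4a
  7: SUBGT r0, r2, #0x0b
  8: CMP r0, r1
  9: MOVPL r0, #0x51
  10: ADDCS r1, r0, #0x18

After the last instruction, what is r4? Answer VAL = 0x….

0: ✓ CMP  NZCV=1001
1: ✓ ADDVS  r0←0x25
2: ✓ MOVCC  r5←0x4a
3: · ADDLE
4: ✓ CMP  NZCV=0010
5: ✓ SUBHI  r4←0xda
6: ✓ MOVGT  r2←0x4a
7: ✓ SUBGT  r0←0x3f
8: ✓ CMP  NZCV=1001
9: · MOVPL
10: · ADDCS

VAL = 0xda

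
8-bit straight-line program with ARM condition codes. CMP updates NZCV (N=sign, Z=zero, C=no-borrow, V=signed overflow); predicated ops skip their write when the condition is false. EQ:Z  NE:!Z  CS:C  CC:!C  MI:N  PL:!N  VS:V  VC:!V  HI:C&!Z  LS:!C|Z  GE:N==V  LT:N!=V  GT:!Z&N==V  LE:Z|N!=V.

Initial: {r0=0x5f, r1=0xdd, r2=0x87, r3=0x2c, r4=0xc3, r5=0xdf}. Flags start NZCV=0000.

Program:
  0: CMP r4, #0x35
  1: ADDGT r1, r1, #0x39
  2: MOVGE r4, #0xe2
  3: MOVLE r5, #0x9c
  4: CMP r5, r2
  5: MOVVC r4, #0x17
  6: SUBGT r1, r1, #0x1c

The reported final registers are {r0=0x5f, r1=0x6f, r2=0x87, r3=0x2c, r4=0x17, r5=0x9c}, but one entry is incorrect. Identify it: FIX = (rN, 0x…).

0: ✓ CMP  NZCV=1010
1: · ADDGT
2: · MOVGE
3: ✓ MOVLE  r5←0x9c
4: ✓ CMP  NZCV=0010
5: ✓ MOVVC  r4←0x17
6: ✓ SUBGT  r1←0xc1

FIX = (r1, 0xc1)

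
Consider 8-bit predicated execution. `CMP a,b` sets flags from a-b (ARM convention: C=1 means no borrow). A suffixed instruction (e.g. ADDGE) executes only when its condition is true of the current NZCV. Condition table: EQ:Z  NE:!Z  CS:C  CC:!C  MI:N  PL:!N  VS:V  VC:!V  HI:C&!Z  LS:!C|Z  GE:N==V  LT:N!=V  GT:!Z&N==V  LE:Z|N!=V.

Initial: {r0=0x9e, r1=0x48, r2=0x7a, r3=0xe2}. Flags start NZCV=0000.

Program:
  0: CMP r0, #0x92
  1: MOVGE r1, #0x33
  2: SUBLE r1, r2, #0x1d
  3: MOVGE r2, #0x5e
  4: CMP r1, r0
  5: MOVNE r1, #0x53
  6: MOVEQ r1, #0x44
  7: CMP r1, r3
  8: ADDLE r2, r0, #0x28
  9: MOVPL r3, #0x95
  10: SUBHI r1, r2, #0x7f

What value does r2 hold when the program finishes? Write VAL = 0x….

VAL = 0x5e

0: ✓ CMP  NZCV=0010
1: ✓ MOVGE  r1←0x33
2: · SUBLE
3: ✓ MOVGE  r2←0x5e
4: ✓ CMP  NZCV=1001
5: ✓ MOVNE  r1←0x53
6: · MOVEQ
7: ✓ CMP  NZCV=0000
8: · ADDLE
9: ✓ MOVPL  r3←0x95
10: · SUBHI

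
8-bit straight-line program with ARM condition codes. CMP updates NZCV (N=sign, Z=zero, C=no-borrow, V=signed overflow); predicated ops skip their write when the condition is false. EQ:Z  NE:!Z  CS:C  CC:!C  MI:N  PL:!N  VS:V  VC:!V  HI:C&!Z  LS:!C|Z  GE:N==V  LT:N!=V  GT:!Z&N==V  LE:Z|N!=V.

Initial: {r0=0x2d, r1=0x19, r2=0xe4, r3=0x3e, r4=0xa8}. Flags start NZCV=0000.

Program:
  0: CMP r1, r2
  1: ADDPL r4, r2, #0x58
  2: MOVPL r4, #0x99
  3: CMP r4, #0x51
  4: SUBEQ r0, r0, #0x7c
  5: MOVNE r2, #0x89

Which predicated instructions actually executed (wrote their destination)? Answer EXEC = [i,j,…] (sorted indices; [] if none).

EXEC = [1,2,5]

[0] flags=0000 → (cmp)
[1] flags=0000 PL?T → r4=0x3c
[2] flags=0000 PL?T → r4=0x99
[3] flags=0011 → (cmp)
[4] flags=0011 EQ?F → skip
[5] flags=0011 NE?T → r2=0x89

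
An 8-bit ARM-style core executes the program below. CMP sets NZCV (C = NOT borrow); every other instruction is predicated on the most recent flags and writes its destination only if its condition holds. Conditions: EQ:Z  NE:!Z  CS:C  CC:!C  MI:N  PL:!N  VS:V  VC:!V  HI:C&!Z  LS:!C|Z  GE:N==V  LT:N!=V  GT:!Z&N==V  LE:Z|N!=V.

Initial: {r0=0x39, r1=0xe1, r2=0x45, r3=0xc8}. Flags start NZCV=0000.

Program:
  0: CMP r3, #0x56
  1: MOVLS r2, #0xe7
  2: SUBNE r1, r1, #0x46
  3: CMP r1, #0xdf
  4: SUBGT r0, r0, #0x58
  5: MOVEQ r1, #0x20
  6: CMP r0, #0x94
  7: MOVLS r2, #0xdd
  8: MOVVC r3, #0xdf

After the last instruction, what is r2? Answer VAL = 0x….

[0] flags=0011 → (cmp)
[1] flags=0011 LS?F → skip
[2] flags=0011 NE?T → r1=0x9b
[3] flags=1000 → (cmp)
[4] flags=1000 GT?F → skip
[5] flags=1000 EQ?F → skip
[6] flags=1001 → (cmp)
[7] flags=1001 LS?T → r2=0xdd
[8] flags=1001 VC?F → skip

VAL = 0xdd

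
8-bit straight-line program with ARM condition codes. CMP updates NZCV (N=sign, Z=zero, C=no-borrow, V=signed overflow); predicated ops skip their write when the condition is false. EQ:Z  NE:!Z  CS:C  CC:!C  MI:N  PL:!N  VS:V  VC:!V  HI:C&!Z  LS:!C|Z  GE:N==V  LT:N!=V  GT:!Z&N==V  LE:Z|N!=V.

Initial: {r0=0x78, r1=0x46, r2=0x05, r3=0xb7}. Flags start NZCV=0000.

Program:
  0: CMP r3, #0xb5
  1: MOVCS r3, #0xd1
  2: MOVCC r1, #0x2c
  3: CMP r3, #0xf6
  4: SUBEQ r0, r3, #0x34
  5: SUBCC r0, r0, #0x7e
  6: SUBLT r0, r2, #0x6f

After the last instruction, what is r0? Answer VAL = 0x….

0: ✓ CMP  NZCV=0010
1: ✓ MOVCS  r3←0xd1
2: · MOVCC
3: ✓ CMP  NZCV=1000
4: · SUBEQ
5: ✓ SUBCC  r0←0xfa
6: ✓ SUBLT  r0←0x96

VAL = 0x96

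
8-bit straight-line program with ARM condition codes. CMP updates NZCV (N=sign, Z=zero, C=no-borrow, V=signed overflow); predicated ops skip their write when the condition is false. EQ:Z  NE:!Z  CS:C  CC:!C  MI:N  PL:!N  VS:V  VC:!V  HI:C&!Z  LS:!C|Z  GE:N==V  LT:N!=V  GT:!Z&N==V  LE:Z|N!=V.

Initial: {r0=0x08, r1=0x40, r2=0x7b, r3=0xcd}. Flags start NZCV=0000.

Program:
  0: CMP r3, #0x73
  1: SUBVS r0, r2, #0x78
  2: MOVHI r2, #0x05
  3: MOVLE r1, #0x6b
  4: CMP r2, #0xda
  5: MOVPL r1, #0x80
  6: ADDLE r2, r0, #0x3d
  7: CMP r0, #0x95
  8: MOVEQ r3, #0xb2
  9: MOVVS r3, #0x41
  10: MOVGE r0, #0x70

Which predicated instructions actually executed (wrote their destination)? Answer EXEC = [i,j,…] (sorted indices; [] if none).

EXEC = [1,2,3,5,10]

[0] flags=0011 → (cmp)
[1] flags=0011 VS?T → r0=0x03
[2] flags=0011 HI?T → r2=0x05
[3] flags=0011 LE?T → r1=0x6b
[4] flags=0000 → (cmp)
[5] flags=0000 PL?T → r1=0x80
[6] flags=0000 LE?F → skip
[7] flags=0000 → (cmp)
[8] flags=0000 EQ?F → skip
[9] flags=0000 VS?F → skip
[10] flags=0000 GE?T → r0=0x70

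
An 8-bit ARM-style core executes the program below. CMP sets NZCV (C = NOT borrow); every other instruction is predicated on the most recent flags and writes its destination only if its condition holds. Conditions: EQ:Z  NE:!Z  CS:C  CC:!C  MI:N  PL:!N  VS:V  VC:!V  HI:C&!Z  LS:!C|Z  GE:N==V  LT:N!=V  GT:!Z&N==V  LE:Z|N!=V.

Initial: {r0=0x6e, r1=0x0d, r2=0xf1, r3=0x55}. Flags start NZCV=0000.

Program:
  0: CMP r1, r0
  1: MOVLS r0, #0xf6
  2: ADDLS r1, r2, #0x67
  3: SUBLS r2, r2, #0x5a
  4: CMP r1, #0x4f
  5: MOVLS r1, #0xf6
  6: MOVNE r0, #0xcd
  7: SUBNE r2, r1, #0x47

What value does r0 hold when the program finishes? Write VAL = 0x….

0: ✓ CMP  NZCV=1000
1: ✓ MOVLS  r0←0xf6
2: ✓ ADDLS  r1←0x58
3: ✓ SUBLS  r2←0x97
4: ✓ CMP  NZCV=0010
5: · MOVLS
6: ✓ MOVNE  r0←0xcd
7: ✓ SUBNE  r2←0x11

VAL = 0xcd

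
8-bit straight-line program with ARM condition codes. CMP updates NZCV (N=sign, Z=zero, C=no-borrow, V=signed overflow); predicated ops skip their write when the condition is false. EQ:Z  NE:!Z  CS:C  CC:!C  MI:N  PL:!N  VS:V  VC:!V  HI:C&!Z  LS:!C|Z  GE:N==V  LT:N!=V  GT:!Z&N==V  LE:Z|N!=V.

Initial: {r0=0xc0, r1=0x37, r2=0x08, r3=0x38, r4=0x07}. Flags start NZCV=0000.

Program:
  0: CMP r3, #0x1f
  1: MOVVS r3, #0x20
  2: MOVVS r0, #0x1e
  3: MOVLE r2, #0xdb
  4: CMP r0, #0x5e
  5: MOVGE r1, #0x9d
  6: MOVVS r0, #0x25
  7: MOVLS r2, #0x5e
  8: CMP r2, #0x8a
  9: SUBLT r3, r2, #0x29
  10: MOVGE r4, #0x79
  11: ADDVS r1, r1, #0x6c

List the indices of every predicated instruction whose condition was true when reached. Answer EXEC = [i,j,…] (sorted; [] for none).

0: ✓ CMP  NZCV=0010
1: · MOVVS
2: · MOVVS
3: · MOVLE
4: ✓ CMP  NZCV=0011
5: · MOVGE
6: ✓ MOVVS  r0←0x25
7: · MOVLS
8: ✓ CMP  NZCV=0000
9: · SUBLT
10: ✓ MOVGE  r4←0x79
11: · ADDVS

EXEC = [6,10]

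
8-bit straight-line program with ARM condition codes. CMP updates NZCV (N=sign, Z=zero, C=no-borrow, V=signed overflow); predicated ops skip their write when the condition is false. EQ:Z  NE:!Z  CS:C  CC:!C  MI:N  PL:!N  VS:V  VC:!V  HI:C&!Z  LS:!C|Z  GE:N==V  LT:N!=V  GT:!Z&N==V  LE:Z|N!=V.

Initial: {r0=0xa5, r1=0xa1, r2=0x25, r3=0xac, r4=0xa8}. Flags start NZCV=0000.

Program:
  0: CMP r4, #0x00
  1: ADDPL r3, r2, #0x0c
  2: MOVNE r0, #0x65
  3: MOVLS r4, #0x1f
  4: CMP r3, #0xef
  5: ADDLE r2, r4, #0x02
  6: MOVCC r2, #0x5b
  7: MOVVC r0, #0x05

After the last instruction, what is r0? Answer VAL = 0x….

VAL = 0x05

[0] flags=1010 → (cmp)
[1] flags=1010 PL?F → skip
[2] flags=1010 NE?T → r0=0x65
[3] flags=1010 LS?F → skip
[4] flags=1000 → (cmp)
[5] flags=1000 LE?T → r2=0xaa
[6] flags=1000 CC?T → r2=0x5b
[7] flags=1000 VC?T → r0=0x05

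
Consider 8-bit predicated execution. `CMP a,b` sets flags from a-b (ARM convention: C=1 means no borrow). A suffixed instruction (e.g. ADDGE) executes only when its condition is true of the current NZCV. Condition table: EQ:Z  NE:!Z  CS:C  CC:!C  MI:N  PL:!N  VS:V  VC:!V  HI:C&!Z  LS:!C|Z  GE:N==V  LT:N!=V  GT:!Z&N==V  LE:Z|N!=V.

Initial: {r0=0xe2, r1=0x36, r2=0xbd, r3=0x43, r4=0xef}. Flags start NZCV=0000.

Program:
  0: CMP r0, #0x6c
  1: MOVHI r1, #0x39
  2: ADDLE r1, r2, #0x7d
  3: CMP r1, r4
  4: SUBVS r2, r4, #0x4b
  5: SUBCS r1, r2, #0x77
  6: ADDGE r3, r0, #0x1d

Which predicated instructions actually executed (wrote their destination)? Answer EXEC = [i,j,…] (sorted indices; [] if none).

EXEC = [1,2,6]

[0] flags=0011 → (cmp)
[1] flags=0011 HI?T → r1=0x39
[2] flags=0011 LE?T → r1=0x3a
[3] flags=0000 → (cmp)
[4] flags=0000 VS?F → skip
[5] flags=0000 CS?F → skip
[6] flags=0000 GE?T → r3=0xff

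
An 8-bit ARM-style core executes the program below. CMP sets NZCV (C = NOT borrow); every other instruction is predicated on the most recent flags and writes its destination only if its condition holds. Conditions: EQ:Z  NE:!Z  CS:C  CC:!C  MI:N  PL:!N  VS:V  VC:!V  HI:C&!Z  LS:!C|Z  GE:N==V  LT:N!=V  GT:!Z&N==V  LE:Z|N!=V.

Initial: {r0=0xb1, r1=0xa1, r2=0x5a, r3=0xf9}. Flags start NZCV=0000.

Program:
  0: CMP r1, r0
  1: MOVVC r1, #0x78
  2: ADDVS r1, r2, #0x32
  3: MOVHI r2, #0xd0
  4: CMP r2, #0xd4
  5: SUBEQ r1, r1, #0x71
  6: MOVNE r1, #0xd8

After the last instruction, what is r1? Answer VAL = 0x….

0: ✓ CMP  NZCV=1000
1: ✓ MOVVC  r1←0x78
2: · ADDVS
3: · MOVHI
4: ✓ CMP  NZCV=1001
5: · SUBEQ
6: ✓ MOVNE  r1←0xd8

VAL = 0xd8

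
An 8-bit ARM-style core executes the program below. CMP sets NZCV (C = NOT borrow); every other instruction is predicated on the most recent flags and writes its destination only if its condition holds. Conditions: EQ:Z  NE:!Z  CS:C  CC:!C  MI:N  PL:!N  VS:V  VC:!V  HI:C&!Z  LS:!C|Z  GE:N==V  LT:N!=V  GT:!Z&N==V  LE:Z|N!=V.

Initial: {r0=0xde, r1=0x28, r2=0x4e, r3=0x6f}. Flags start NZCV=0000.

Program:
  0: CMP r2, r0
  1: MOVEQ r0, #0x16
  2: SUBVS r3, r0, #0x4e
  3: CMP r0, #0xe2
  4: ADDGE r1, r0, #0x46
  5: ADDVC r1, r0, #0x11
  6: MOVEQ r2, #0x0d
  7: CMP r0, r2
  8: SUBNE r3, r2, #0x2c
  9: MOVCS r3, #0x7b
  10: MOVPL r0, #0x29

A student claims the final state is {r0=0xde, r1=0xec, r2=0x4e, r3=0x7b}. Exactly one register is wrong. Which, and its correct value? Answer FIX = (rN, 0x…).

0: ✓ CMP  NZCV=0000
1: · MOVEQ
2: · SUBVS
3: ✓ CMP  NZCV=1000
4: · ADDGE
5: ✓ ADDVC  r1←0xef
6: · MOVEQ
7: ✓ CMP  NZCV=1010
8: ✓ SUBNE  r3←0x22
9: ✓ MOVCS  r3←0x7b
10: · MOVPL

FIX = (r1, 0xef)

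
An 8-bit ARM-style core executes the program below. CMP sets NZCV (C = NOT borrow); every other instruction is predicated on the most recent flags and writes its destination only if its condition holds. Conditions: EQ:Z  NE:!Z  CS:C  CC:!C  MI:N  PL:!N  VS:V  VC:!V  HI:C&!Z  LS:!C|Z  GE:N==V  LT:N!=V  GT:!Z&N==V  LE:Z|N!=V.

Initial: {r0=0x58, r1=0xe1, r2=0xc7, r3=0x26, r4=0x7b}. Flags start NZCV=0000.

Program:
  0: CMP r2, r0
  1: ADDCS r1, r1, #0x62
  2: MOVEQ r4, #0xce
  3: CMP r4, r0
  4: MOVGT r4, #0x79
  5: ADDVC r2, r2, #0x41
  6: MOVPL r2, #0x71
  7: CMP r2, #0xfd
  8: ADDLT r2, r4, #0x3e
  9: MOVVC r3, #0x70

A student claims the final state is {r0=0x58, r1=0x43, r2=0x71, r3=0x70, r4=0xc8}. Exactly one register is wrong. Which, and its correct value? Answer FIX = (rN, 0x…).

[0] flags=0011 → (cmp)
[1] flags=0011 CS?T → r1=0x43
[2] flags=0011 EQ?F → skip
[3] flags=0010 → (cmp)
[4] flags=0010 GT?T → r4=0x79
[5] flags=0010 VC?T → r2=0x08
[6] flags=0010 PL?T → r2=0x71
[7] flags=0000 → (cmp)
[8] flags=0000 LT?F → skip
[9] flags=0000 VC?T → r3=0x70

FIX = (r4, 0x79)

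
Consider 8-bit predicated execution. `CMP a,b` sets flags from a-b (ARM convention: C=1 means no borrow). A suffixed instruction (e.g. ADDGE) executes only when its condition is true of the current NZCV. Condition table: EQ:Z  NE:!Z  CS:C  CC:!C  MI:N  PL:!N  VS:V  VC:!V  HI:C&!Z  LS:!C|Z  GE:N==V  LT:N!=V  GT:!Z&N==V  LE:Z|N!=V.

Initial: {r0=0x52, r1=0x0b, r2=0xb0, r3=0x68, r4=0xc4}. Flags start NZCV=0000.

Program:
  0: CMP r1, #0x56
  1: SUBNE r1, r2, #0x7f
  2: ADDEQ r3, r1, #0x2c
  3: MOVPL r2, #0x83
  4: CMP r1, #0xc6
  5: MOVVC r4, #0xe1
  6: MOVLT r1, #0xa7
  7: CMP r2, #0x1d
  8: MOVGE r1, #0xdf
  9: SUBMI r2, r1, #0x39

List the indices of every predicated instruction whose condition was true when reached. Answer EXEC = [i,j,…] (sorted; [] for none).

EXEC = [1,5,9]

[0] flags=1000 → (cmp)
[1] flags=1000 NE?T → r1=0x31
[2] flags=1000 EQ?F → skip
[3] flags=1000 PL?F → skip
[4] flags=0000 → (cmp)
[5] flags=0000 VC?T → r4=0xe1
[6] flags=0000 LT?F → skip
[7] flags=1010 → (cmp)
[8] flags=1010 GE?F → skip
[9] flags=1010 MI?T → r2=0xf8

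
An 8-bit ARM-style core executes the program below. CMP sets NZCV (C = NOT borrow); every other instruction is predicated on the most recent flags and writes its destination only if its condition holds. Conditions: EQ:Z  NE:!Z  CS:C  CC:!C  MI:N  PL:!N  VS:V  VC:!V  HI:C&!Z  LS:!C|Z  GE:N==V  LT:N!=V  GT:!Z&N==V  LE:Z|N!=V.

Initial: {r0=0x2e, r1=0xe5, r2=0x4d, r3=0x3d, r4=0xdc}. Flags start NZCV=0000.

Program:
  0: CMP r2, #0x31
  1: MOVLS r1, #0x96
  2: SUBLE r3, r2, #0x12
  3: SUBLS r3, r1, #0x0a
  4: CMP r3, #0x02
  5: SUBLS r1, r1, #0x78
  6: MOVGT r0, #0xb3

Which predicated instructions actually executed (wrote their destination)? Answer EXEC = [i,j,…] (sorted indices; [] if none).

EXEC = [6]

0: ✓ CMP  NZCV=0010
1: · MOVLS
2: · SUBLE
3: · SUBLS
4: ✓ CMP  NZCV=0010
5: · SUBLS
6: ✓ MOVGT  r0←0xb3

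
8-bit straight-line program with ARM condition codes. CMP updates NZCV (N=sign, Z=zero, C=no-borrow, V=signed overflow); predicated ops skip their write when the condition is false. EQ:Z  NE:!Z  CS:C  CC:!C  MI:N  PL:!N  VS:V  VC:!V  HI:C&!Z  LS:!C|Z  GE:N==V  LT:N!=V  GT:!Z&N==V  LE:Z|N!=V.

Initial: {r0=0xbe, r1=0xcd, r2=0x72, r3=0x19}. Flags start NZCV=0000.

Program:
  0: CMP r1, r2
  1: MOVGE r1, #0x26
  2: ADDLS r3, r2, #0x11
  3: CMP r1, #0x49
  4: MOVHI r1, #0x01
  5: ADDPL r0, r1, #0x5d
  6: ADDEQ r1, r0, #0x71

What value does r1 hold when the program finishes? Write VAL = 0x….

VAL = 0x01

[0] flags=0011 → (cmp)
[1] flags=0011 GE?F → skip
[2] flags=0011 LS?F → skip
[3] flags=1010 → (cmp)
[4] flags=1010 HI?T → r1=0x01
[5] flags=1010 PL?F → skip
[6] flags=1010 EQ?F → skip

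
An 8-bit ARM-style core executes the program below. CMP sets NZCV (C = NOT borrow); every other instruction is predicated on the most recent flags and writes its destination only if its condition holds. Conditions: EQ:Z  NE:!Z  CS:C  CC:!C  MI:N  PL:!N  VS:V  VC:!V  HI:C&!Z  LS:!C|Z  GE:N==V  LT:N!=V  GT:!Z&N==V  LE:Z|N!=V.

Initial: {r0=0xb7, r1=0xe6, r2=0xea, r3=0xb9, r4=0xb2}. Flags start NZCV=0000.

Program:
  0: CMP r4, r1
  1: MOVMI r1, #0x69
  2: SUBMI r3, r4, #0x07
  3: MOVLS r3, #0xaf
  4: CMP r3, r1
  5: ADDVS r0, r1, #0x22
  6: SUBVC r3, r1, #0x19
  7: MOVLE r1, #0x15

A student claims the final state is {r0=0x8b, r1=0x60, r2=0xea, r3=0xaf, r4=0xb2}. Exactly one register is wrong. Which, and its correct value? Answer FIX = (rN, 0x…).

FIX = (r1, 0x15)

0: ✓ CMP  NZCV=1000
1: ✓ MOVMI  r1←0x69
2: ✓ SUBMI  r3←0xab
3: ✓ MOVLS  r3←0xaf
4: ✓ CMP  NZCV=0011
5: ✓ ADDVS  r0←0x8b
6: · SUBVC
7: ✓ MOVLE  r1←0x15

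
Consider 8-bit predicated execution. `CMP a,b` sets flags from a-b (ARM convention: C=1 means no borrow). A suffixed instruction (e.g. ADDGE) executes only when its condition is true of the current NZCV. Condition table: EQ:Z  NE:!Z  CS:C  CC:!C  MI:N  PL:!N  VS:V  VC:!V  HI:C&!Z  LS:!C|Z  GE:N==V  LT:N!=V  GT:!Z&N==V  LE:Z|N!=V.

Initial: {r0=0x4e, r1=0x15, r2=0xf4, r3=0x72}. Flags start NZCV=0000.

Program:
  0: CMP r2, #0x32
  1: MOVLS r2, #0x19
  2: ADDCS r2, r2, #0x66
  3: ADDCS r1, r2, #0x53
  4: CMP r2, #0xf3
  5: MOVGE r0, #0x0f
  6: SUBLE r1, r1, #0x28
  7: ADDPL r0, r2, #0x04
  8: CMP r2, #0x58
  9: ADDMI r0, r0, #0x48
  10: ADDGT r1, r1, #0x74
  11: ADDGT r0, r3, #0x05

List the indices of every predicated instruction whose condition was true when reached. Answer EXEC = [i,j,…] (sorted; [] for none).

0: ✓ CMP  NZCV=1010
1: · MOVLS
2: ✓ ADDCS  r2←0x5a
3: ✓ ADDCS  r1←0xad
4: ✓ CMP  NZCV=0000
5: ✓ MOVGE  r0←0x0f
6: · SUBLE
7: ✓ ADDPL  r0←0x5e
8: ✓ CMP  NZCV=0010
9: · ADDMI
10: ✓ ADDGT  r1←0x21
11: ✓ ADDGT  r0←0x77

EXEC = [2,3,5,7,10,11]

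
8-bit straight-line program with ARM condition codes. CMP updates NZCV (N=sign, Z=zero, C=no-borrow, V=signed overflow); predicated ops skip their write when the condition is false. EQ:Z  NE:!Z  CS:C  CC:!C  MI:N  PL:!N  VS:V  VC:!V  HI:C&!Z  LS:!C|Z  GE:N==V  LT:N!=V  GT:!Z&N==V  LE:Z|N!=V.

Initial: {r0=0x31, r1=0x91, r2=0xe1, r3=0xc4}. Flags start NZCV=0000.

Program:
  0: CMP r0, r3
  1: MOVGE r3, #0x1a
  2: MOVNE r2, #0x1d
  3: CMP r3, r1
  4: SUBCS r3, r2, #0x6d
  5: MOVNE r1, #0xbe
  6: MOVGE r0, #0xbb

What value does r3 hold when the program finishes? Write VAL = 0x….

[0] flags=0000 → (cmp)
[1] flags=0000 GE?T → r3=0x1a
[2] flags=0000 NE?T → r2=0x1d
[3] flags=1001 → (cmp)
[4] flags=1001 CS?F → skip
[5] flags=1001 NE?T → r1=0xbe
[6] flags=1001 GE?T → r0=0xbb

VAL = 0x1a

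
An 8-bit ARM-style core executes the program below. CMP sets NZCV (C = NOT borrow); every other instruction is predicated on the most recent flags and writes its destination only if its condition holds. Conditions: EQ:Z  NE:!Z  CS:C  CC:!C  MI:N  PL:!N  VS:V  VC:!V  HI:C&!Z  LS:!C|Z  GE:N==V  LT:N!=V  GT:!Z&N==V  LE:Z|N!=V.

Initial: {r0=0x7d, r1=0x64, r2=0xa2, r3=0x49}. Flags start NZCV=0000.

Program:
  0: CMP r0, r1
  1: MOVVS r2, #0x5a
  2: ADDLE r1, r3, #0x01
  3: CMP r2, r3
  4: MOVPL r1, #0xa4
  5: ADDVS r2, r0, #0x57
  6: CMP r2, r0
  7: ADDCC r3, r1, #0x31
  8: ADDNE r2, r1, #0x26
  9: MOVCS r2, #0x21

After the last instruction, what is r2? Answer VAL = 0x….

VAL = 0x21

0: ✓ CMP  NZCV=0010
1: · MOVVS
2: · ADDLE
3: ✓ CMP  NZCV=0011
4: ✓ MOVPL  r1←0xa4
5: ✓ ADDVS  r2←0xd4
6: ✓ CMP  NZCV=0011
7: · ADDCC
8: ✓ ADDNE  r2←0xca
9: ✓ MOVCS  r2←0x21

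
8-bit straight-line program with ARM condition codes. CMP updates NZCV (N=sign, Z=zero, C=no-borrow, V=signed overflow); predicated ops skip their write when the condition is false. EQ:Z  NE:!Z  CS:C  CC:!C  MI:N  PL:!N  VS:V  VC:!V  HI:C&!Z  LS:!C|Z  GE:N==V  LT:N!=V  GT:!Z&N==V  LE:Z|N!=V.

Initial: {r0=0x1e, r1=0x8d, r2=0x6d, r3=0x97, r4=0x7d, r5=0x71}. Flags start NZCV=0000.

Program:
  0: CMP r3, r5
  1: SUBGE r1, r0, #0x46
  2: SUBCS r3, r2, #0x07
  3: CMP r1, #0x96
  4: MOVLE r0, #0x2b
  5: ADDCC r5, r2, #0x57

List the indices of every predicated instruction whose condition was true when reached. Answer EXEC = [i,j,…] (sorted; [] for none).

0: ✓ CMP  NZCV=0011
1: · SUBGE
2: ✓ SUBCS  r3←0x66
3: ✓ CMP  NZCV=1000
4: ✓ MOVLE  r0←0x2b
5: ✓ ADDCC  r5←0xc4

EXEC = [2,4,5]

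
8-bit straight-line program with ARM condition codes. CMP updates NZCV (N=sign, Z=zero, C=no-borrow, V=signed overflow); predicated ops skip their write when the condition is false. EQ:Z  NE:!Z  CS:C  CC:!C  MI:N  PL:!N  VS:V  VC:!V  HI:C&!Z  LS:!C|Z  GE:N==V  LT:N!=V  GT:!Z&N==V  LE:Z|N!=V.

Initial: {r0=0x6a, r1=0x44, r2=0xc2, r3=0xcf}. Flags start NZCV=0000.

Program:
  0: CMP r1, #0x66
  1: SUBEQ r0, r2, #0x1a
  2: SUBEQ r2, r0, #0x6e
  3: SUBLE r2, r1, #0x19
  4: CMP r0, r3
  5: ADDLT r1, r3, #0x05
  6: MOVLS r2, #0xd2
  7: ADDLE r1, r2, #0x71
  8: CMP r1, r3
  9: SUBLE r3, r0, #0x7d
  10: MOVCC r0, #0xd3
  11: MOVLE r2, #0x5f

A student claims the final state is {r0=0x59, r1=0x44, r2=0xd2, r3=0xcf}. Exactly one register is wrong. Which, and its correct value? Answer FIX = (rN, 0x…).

0: ✓ CMP  NZCV=1000
1: · SUBEQ
2: · SUBEQ
3: ✓ SUBLE  r2←0x2b
4: ✓ CMP  NZCV=1001
5: · ADDLT
6: ✓ MOVLS  r2←0xd2
7: · ADDLE
8: ✓ CMP  NZCV=0000
9: · SUBLE
10: ✓ MOVCC  r0←0xd3
11: · MOVLE

FIX = (r0, 0xd3)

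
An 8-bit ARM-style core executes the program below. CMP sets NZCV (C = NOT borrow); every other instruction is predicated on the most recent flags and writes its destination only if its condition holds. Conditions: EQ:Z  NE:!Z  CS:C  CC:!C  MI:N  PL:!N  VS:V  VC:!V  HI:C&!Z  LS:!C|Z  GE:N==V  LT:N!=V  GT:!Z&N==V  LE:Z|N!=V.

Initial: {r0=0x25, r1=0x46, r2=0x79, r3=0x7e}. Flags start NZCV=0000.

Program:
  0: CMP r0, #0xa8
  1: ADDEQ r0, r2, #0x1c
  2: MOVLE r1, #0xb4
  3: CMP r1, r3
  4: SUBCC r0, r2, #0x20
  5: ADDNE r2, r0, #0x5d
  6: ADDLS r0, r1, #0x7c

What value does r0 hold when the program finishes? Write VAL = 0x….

VAL = 0xc2

0: ✓ CMP  NZCV=0000
1: · ADDEQ
2: · MOVLE
3: ✓ CMP  NZCV=1000
4: ✓ SUBCC  r0←0x59
5: ✓ ADDNE  r2←0xb6
6: ✓ ADDLS  r0←0xc2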